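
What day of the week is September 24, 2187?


Monday

Zeller's congruence:
q=24, m=9, k=87, j=21
h = (24 + ⌊13×10/5⌋ + 87 + ⌊87/4⌋ + ⌊21/4⌋ - 2×21) mod 7
= (24 + 26 + 87 + 21 + 5 - 42) mod 7
= 121 mod 7 = 2
h=2 → Monday


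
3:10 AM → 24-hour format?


Input: 3:10 AM
AM hour stays: 3

03:10


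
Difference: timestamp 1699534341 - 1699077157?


Difference = 1699534341 - 1699077157 = 457184 seconds
In hours: 457184 / 3600 ≈ 127.0
In days: 457184 / 86400 ≈ 5.29

457184 seconds (127.0 hours / 5.29 days)


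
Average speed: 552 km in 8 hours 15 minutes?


Distance: 552 km
Time: 8h 15m = 495 min = 495/60 = 33/4 hours
Speed = 552 ÷ (33/4) = 552 × 4 / 33 = 2208/33 ≈ 66.9 km/h

66.9 km/h


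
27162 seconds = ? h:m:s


Hours: 27162 ÷ 3600 = 7 remainder 1962
Minutes: 1962 ÷ 60 = 32 remainder 42
Seconds: 42

7h 32m 42s


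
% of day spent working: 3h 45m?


Time: 225 minutes
Day: 1440 minutes
Percentage = (225/1440) × 100 ≈ 15.6%

15.6%


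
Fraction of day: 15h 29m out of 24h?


Total minutes: 15×60 + 29 = 929
Day = 24×60 = 1440 minutes
Fraction = 929/1440 ≈ 0.6451
As a percentage: 929/1440 × 100 ≈ 64.51%

0.6451 (64.51%)


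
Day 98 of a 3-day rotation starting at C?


Shifts: A, B, C
Start: C (index 2)
Day 98: (2 + 98 - 1) mod 3
= 99 mod 3
= 0
Index 0 → shift A

Shift A


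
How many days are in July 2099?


31 days

Month: July (month 7)
July has 31 days


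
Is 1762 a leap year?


Rules: divisible by 4 AND (not by 100 OR by 400)
1762 ÷ 4 = 440 remainder 2 → not divisible by 4
Not divisible by 4 → not a leap year

No


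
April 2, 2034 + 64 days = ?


Start: April 2, 2034
Add 64 days
April 2 → May 1: 30 - 2 + 1 = 29 days (64 - 29 = 35 left)
May 1 → June 1: 31 - 1 + 1 = 31 days (35 - 31 = 4 left)
June 1 + 4 = June 5, 2034

June 5, 2034


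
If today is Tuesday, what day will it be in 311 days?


Friday

Start: Tuesday (index 1)
(1 + 311) mod 7
= 312 mod 7
= 4
Index 4 → Friday


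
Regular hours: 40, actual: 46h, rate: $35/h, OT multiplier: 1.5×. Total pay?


Regular: 40h × $35 = $1400.00
Overtime: 46 - 40 = 6h
OT pay: 6h × $35 × 1.5 = $315.00
Total = $1400.00 + $315.00 = $1715.00

$1715.00


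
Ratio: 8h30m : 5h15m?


Duration 1: 510 minutes
Duration 2: 315 minutes
Ratio = 510:315
GCD = 15
Simplified = 34:21
As a decimal: 34/21 ≈ 1.62

34:21 (1.62)


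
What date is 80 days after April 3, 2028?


June 22, 2028

Start: April 3, 2028
Add 80 days
April 3 → May 1: 30 - 3 + 1 = 28 days (80 - 28 = 52 left)
May 1 → June 1: 31 - 1 + 1 = 31 days (52 - 31 = 21 left)
June 1 + 21 = June 22, 2028


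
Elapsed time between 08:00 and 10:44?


2h 44m

End time in minutes: 10×60 + 44 = 644
Start time in minutes: 8×60 + 0 = 480
Difference = 644 - 480 = 164 minutes
= 2 hours 44 minutes


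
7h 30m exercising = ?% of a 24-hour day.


Time: 450 minutes
Day: 1440 minutes
Percentage = (450/1440) × 100 ≈ 31.3%

31.3%


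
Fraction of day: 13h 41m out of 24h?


Total minutes: 13×60 + 41 = 821
Day = 24×60 = 1440 minutes
Fraction = 821/1440 ≈ 0.5701
As a percentage: 821/1440 × 100 ≈ 57.01%

0.5701 (57.01%)


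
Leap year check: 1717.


Rules: divisible by 4 AND (not by 100 OR by 400)
1717 ÷ 4 = 429 remainder 1 → not divisible by 4
Not divisible by 4 → not a leap year

No


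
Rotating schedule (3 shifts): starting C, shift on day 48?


Shift B

Shifts: A, B, C
Start: C (index 2)
Day 48: (2 + 48 - 1) mod 3
= 49 mod 3
= 1
Index 1 → shift B


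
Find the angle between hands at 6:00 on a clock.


Hour hand = 6×30 + 0×0.5 = 180.0°
Minute hand = 0×6 = 0°
Difference = |180.0 - 0| = 180.0°

180.0°


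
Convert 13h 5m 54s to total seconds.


47154 seconds

Hours: 13 × 3600 = 46800
Minutes: 5 × 60 = 300
Seconds: 54
Total = 46800 + 300 + 54 = 47154


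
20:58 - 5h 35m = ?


15:23

Start: 1258 minutes from midnight
Subtract: 335 minutes
Remaining: 1258 - 335 = 923
Hours: 15, Minutes: 23


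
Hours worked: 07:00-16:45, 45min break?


9h 0m (540 minutes)

Total time = (16×60+45) - (7×60+0)
= 1005 - 420 = 585 min
Minus break: 585 - 45 = 540 min
= 9h 0m


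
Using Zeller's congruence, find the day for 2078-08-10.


Wednesday

Zeller's congruence:
q=10, m=8, k=78, j=20
h = (10 + ⌊13×9/5⌋ + 78 + ⌊78/4⌋ + ⌊20/4⌋ - 2×20) mod 7
= (10 + 23 + 78 + 19 + 5 - 40) mod 7
= 95 mod 7 = 4
h=4 → Wednesday


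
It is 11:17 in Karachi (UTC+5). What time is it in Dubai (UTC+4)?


10:17

Time difference = UTC+4 - UTC+5 = -1 hours
New hour = (11 -1) mod 24
= 10 mod 24 = 10
Minutes unchanged → 10:17


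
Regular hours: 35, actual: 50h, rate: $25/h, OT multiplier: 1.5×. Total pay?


Regular: 35h × $25 = $875.00
Overtime: 50 - 35 = 15h
OT pay: 15h × $25 × 1.5 = $562.50
Total = $875.00 + $562.50 = $1437.50

$1437.50


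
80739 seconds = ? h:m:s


Hours: 80739 ÷ 3600 = 22 remainder 1539
Minutes: 1539 ÷ 60 = 25 remainder 39
Seconds: 39

22h 25m 39s


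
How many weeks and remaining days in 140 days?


Weeks: 140 ÷ 7 = 20 remainder 0

20 weeks 0 days


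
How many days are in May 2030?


31 days

Month: May (month 5)
May has 31 days


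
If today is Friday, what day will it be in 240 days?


Start: Friday (index 4)
(4 + 240) mod 7
= 244 mod 7
= 6
Index 6 → Sunday

Sunday


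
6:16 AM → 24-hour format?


Input: 6:16 AM
AM hour stays: 6

06:16


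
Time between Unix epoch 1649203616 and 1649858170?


Difference = 1649858170 - 1649203616 = 654554 seconds
In hours: 654554 / 3600 ≈ 181.8
In days: 654554 / 86400 ≈ 7.58

654554 seconds (181.8 hours / 7.58 days)


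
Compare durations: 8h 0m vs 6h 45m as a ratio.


Duration 1: 480 minutes
Duration 2: 405 minutes
Ratio = 480:405
GCD = 15
Simplified = 32:27
As a decimal: 32/27 ≈ 1.19

32:27 (1.19)


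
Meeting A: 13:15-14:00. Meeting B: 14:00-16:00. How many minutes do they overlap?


0 minutes

Meeting A: 795-840 (in minutes from midnight)
Meeting B: 840-960
Overlap start = max(795, 840) = 840
Overlap end = min(840, 960) = 840
Overlap = max(0, 840 - 840) = 0 min


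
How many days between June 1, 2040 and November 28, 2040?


From June 1, 2040 to November 28, 2040
Rest of June 2040: 30 - 1 = 29
Full months: July 31, August 31, September 30, October 31
Days into November 2040: 28
Total = 29 + 31 + 31 + 30 + 31 + 28 = 180 days

180 days


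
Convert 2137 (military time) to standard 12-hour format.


Hour: 21
21 - 12 = 9 → PM

9:37 PM


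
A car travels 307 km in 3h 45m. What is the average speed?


Distance: 307 km
Time: 3h 45m = 225 min = 225/60 = 15/4 hours
Speed = 307 ÷ (15/4) = 307 × 4 / 15 = 1228/15 ≈ 81.9 km/h

81.9 km/h


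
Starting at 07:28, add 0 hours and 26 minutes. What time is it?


Start: 448 minutes from midnight
Add: 26 minutes
Total: 474 minutes
Hours: 474 ÷ 60 = 7 remainder 54

07:54


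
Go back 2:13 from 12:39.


10:26

Start: 759 minutes from midnight
Subtract: 133 minutes
Remaining: 759 - 133 = 626
Hours: 10, Minutes: 26


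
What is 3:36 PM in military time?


15:36

Input: 3:36 PM
PM: 3 + 12 = 15


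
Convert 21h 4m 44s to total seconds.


75884 seconds

Hours: 21 × 3600 = 75600
Minutes: 4 × 60 = 240
Seconds: 44
Total = 75600 + 240 + 44 = 75884


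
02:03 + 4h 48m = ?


06:51

Start: 123 minutes from midnight
Add: 288 minutes
Total: 411 minutes
Hours: 411 ÷ 60 = 6 remainder 51


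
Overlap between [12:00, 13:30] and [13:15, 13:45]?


Meeting A: 720-810 (in minutes from midnight)
Meeting B: 795-825
Overlap start = max(720, 795) = 795
Overlap end = min(810, 825) = 810
Overlap = max(0, 810 - 795) = 15 min

15 minutes


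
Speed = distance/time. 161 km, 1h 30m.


Distance: 161 km
Time: 1h 30m = 90 min = 90/60 = 3/2 hours
Speed = 161 ÷ (3/2) = 161 × 2 / 3 = 322/3 ≈ 107.3 km/h

107.3 km/h


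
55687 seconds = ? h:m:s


15h 28m 7s

Hours: 55687 ÷ 3600 = 15 remainder 1687
Minutes: 1687 ÷ 60 = 28 remainder 7
Seconds: 7


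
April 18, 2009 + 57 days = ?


Start: April 18, 2009
Add 57 days
April 18 → May 1: 30 - 18 + 1 = 13 days (57 - 13 = 44 left)
May 1 → June 1: 31 - 1 + 1 = 31 days (44 - 31 = 13 left)
June 1 + 13 = June 14, 2009

June 14, 2009


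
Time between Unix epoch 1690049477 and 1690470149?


Difference = 1690470149 - 1690049477 = 420672 seconds
In hours: 420672 / 3600 ≈ 116.9
In days: 420672 / 86400 ≈ 4.87

420672 seconds (116.9 hours / 4.87 days)


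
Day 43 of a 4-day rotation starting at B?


Shift D

Shifts: A, B, C, D
Start: B (index 1)
Day 43: (1 + 43 - 1) mod 4
= 43 mod 4
= 3
Index 3 → shift D


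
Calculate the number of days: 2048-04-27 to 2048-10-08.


From April 27, 2048 to October 8, 2048
Rest of April 2048: 30 - 27 = 3
Full months: May 31, June 30, July 31, August 31, September 30
Days into October 2048: 8
Total = 3 + 31 + 30 + 31 + 31 + 30 + 8 = 164 days

164 days


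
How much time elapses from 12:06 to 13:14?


1h 8m

End time in minutes: 13×60 + 14 = 794
Start time in minutes: 12×60 + 6 = 726
Difference = 794 - 726 = 68 minutes
= 1 hours 8 minutes


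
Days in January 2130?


Month: January (month 1)
January has 31 days

31 days


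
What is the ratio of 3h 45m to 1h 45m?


Duration 1: 225 minutes
Duration 2: 105 minutes
Ratio = 225:105
GCD = 15
Simplified = 15:7
As a decimal: 15/7 ≈ 2.14

15:7 (2.14)


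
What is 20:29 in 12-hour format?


8:29 PM

Hour: 20
20 - 12 = 8 → PM


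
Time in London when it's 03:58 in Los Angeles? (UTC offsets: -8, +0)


11:58

Time difference = UTC+0 - UTC-8 = +8 hours
New hour = (3 + 8) mod 24
= 11 mod 24 = 11
Minutes unchanged → 11:58


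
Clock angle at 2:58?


101.0°

Hour hand = 2×30 + 58×0.5 = 89.0°
Minute hand = 58×6 = 348°
Difference = |89.0 - 348| = 259.0°
Since > 180°: 360 - 259.0 = 101.0°


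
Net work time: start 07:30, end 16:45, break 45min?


Total time = (16×60+45) - (7×60+30)
= 1005 - 450 = 555 min
Minus break: 555 - 45 = 510 min
= 8h 30m

8h 30m (510 minutes)


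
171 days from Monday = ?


Start: Monday (index 0)
(0 + 171) mod 7
= 171 mod 7
= 3
Index 3 → Thursday

Thursday


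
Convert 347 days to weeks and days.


49 weeks 4 days

Weeks: 347 ÷ 7 = 49 remainder 4


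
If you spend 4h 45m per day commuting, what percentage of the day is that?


Time: 285 minutes
Day: 1440 minutes
Percentage = (285/1440) × 100 ≈ 19.8%

19.8%


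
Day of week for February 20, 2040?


Zeller's congruence:
q=20, m=14, k=39, j=20
h = (20 + ⌊13×15/5⌋ + 39 + ⌊39/4⌋ + ⌊20/4⌋ - 2×20) mod 7
= (20 + 39 + 39 + 9 + 5 - 40) mod 7
= 72 mod 7 = 2
h=2 → Monday

Monday


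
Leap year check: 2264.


Rules: divisible by 4 AND (not by 100 OR by 400)
2264 ÷ 4 = 566 exactly → divisible by 4
2264 ÷ 100 = 22 remainder 64 → not divisible by 100
Divisible by 4 but not by 100 → leap year

Yes


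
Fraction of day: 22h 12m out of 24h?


0.9250 (92.50%)

Total minutes: 22×60 + 12 = 1332
Day = 24×60 = 1440 minutes
Fraction = 1332/1440 = 0.9250
As a percentage: 1332/1440 × 100 = 92.50%


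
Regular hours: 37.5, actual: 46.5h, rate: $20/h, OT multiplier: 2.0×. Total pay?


Regular: 37.5h × $20 = $750.00
Overtime: 46.5 - 37.5 = 9.0h
OT pay: 9.0h × $20 × 2.0 = $360.00
Total = $750.00 + $360.00 = $1110.00

$1110.00


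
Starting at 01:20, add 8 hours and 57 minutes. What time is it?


10:17

Start: 80 minutes from midnight
Add: 537 minutes
Total: 617 minutes
Hours: 617 ÷ 60 = 10 remainder 17


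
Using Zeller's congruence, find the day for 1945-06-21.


Zeller's congruence:
q=21, m=6, k=45, j=19
h = (21 + ⌊13×7/5⌋ + 45 + ⌊45/4⌋ + ⌊19/4⌋ - 2×19) mod 7
= (21 + 18 + 45 + 11 + 4 - 38) mod 7
= 61 mod 7 = 5
h=5 → Thursday

Thursday


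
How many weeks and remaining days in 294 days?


Weeks: 294 ÷ 7 = 42 remainder 0

42 weeks 0 days


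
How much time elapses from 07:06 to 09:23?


End time in minutes: 9×60 + 23 = 563
Start time in minutes: 7×60 + 6 = 426
Difference = 563 - 426 = 137 minutes
= 2 hours 17 minutes

2h 17m


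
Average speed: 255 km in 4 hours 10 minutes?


Distance: 255 km
Time: 4h 10m = 250 min = 250/60 = 25/6 hours
Speed = 255 ÷ (25/6) = 255 × 6 / 25 = 1530/25 = 61.2 km/h

61.2 km/h


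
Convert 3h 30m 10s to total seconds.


12610 seconds

Hours: 3 × 3600 = 10800
Minutes: 30 × 60 = 1800
Seconds: 10
Total = 10800 + 1800 + 10 = 12610


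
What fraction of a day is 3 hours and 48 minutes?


Total minutes: 3×60 + 48 = 228
Day = 24×60 = 1440 minutes
Fraction = 228/1440 ≈ 0.1583
As a percentage: 228/1440 × 100 ≈ 15.83%

0.1583 (15.83%)


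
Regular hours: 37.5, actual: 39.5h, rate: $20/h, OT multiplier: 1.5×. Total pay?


$810.00

Regular: 37.5h × $20 = $750.00
Overtime: 39.5 - 37.5 = 2.0h
OT pay: 2.0h × $20 × 1.5 = $60.00
Total = $750.00 + $60.00 = $810.00


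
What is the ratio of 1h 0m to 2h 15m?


Duration 1: 60 minutes
Duration 2: 135 minutes
Ratio = 60:135
GCD = 15
Simplified = 4:9
As a decimal: 4/9 ≈ 0.44

4:9 (0.44)


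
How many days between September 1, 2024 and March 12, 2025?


192 days

From September 1, 2024 to March 12, 2025
Rest of September 2024: 30 - 1 = 29
Full months: October 31, November 30, December 31, January 31, February 2025 28
Days into March 2025: 12
Total = 29 + 31 + 30 + 31 + 31 + 28 + 12 = 192 days


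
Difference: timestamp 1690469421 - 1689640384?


829037 seconds (230.3 hours / 9.60 days)

Difference = 1690469421 - 1689640384 = 829037 seconds
In hours: 829037 / 3600 ≈ 230.3
In days: 829037 / 86400 ≈ 9.60


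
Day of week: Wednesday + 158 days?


Sunday

Start: Wednesday (index 2)
(2 + 158) mod 7
= 160 mod 7
= 6
Index 6 → Sunday


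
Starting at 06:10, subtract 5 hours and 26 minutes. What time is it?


Start: 370 minutes from midnight
Subtract: 326 minutes
Remaining: 370 - 326 = 44
Hours: 0, Minutes: 44

00:44


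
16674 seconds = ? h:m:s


Hours: 16674 ÷ 3600 = 4 remainder 2274
Minutes: 2274 ÷ 60 = 37 remainder 54
Seconds: 54

4h 37m 54s


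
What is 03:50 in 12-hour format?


3:50 AM

Hour: 3
3 < 12 → AM


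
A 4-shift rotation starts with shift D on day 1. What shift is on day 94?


Shift A

Shifts: A, B, C, D
Start: D (index 3)
Day 94: (3 + 94 - 1) mod 4
= 96 mod 4
= 0
Index 0 → shift A


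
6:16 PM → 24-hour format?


18:16

Input: 6:16 PM
PM: 6 + 12 = 18


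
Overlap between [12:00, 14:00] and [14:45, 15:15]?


0 minutes

Meeting A: 720-840 (in minutes from midnight)
Meeting B: 885-915
Overlap start = max(720, 885) = 885
Overlap end = min(840, 915) = 840
Overlap = max(0, 840 - 885) = 0 min


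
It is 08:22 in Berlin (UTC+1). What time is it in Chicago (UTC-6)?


Time difference = UTC-6 - UTC+1 = -7 hours
New hour = (8 -7) mod 24
= 1 mod 24 = 1
Minutes unchanged → 01:22

01:22


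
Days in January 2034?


31 days

Month: January (month 1)
January has 31 days


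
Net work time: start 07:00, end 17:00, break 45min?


Total time = (17×60+0) - (7×60+0)
= 1020 - 420 = 600 min
Minus break: 600 - 45 = 555 min
= 9h 15m

9h 15m (555 minutes)


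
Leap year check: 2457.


No

Rules: divisible by 4 AND (not by 100 OR by 400)
2457 ÷ 4 = 614 remainder 1 → not divisible by 4
Not divisible by 4 → not a leap year


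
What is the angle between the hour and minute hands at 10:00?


Hour hand = 10×30 + 0×0.5 = 300.0°
Minute hand = 0×6 = 0°
Difference = |300.0 - 0| = 300.0°
Since > 180°: 360 - 300.0 = 60.0°

60.0°


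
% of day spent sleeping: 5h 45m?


24.0%

Time: 345 minutes
Day: 1440 minutes
Percentage = (345/1440) × 100 ≈ 24.0%


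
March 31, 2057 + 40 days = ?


Start: March 31, 2057
Add 40 days
March 31 → April 1: 31 - 31 + 1 = 1 days (40 - 1 = 39 left)
April 1 → May 1: 30 - 1 + 1 = 30 days (39 - 30 = 9 left)
May 1 + 9 = May 10, 2057

May 10, 2057


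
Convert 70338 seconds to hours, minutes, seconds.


Hours: 70338 ÷ 3600 = 19 remainder 1938
Minutes: 1938 ÷ 60 = 32 remainder 18
Seconds: 18

19h 32m 18s


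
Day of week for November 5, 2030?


Tuesday

Zeller's congruence:
q=5, m=11, k=30, j=20
h = (5 + ⌊13×12/5⌋ + 30 + ⌊30/4⌋ + ⌊20/4⌋ - 2×20) mod 7
= (5 + 31 + 30 + 7 + 5 - 40) mod 7
= 38 mod 7 = 3
h=3 → Tuesday


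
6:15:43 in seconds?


22543 seconds

Hours: 6 × 3600 = 21600
Minutes: 15 × 60 = 900
Seconds: 43
Total = 21600 + 900 + 43 = 22543


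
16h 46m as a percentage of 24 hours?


Total minutes: 16×60 + 46 = 1006
Day = 24×60 = 1440 minutes
Fraction = 1006/1440 ≈ 0.6986
As a percentage: 1006/1440 × 100 ≈ 69.86%

0.6986 (69.86%)


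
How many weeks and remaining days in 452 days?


Weeks: 452 ÷ 7 = 64 remainder 4

64 weeks 4 days


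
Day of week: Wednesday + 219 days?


Friday

Start: Wednesday (index 2)
(2 + 219) mod 7
= 221 mod 7
= 4
Index 4 → Friday


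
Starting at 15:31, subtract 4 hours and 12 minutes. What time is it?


Start: 931 minutes from midnight
Subtract: 252 minutes
Remaining: 931 - 252 = 679
Hours: 11, Minutes: 19

11:19


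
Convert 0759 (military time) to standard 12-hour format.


Hour: 7
7 < 12 → AM

7:59 AM


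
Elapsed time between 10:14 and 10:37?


0h 23m

End time in minutes: 10×60 + 37 = 637
Start time in minutes: 10×60 + 14 = 614
Difference = 637 - 614 = 23 minutes
= 0 hours 23 minutes


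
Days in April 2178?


30 days

Month: April (month 4)
April has 30 days


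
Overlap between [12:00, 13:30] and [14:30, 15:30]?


0 minutes

Meeting A: 720-810 (in minutes from midnight)
Meeting B: 870-930
Overlap start = max(720, 870) = 870
Overlap end = min(810, 930) = 810
Overlap = max(0, 810 - 870) = 0 min


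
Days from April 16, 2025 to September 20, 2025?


157 days

From April 16, 2025 to September 20, 2025
Rest of April 2025: 30 - 16 = 14
Full months: May 31, June 30, July 31, August 31
Days into September 2025: 20
Total = 14 + 31 + 30 + 31 + 31 + 20 = 157 days


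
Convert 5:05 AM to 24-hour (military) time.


Input: 5:05 AM
AM hour stays: 5

05:05


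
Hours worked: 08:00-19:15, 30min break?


10h 45m (645 minutes)

Total time = (19×60+15) - (8×60+0)
= 1155 - 480 = 675 min
Minus break: 675 - 30 = 645 min
= 10h 45m


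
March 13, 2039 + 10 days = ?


Start: March 13, 2039
Add 10 days
March 13 + 10 = March 23, 2039

March 23, 2039


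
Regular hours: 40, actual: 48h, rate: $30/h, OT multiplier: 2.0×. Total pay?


Regular: 40h × $30 = $1200.00
Overtime: 48 - 40 = 8h
OT pay: 8h × $30 × 2.0 = $480.00
Total = $1200.00 + $480.00 = $1680.00

$1680.00


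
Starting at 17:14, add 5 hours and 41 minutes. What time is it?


Start: 1034 minutes from midnight
Add: 341 minutes
Total: 1375 minutes
Hours: 1375 ÷ 60 = 22 remainder 55

22:55


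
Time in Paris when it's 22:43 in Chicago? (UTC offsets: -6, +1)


05:43 (next day)

Time difference = UTC+1 - UTC-6 = +7 hours
New hour = (22 + 7) mod 24
= 29 mod 24 = 5
Minutes unchanged → 05:43; 29 ≥ 24 → next day


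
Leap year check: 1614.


No

Rules: divisible by 4 AND (not by 100 OR by 400)
1614 ÷ 4 = 403 remainder 2 → not divisible by 4
Not divisible by 4 → not a leap year


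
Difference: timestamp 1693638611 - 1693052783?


Difference = 1693638611 - 1693052783 = 585828 seconds
In hours: 585828 / 3600 ≈ 162.7
In days: 585828 / 86400 ≈ 6.78

585828 seconds (162.7 hours / 6.78 days)


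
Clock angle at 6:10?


125.0°

Hour hand = 6×30 + 10×0.5 = 185.0°
Minute hand = 10×6 = 60°
Difference = |185.0 - 60| = 125.0°


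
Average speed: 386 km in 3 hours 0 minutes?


128.7 km/h

Distance: 386 km
Time: 3 hours
Speed = 386 / 3 ≈ 128.7 km/h


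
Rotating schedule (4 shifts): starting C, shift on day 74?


Shifts: A, B, C, D
Start: C (index 2)
Day 74: (2 + 74 - 1) mod 4
= 75 mod 4
= 3
Index 3 → shift D

Shift D


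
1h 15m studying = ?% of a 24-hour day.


5.2%

Time: 75 minutes
Day: 1440 minutes
Percentage = (75/1440) × 100 ≈ 5.2%


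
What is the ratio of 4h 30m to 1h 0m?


Duration 1: 270 minutes
Duration 2: 60 minutes
Ratio = 270:60
GCD = 30
Simplified = 9:2
As a decimal: 9/2 = 4.50

9:2 (4.50)


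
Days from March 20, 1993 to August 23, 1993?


156 days

From March 20, 1993 to August 23, 1993
Rest of March 1993: 31 - 20 = 11
Full months: April 30, May 31, June 30, July 31
Days into August 1993: 23
Total = 11 + 30 + 31 + 30 + 31 + 23 = 156 days


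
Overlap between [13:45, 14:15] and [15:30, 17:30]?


0 minutes

Meeting A: 825-855 (in minutes from midnight)
Meeting B: 930-1050
Overlap start = max(825, 930) = 930
Overlap end = min(855, 1050) = 855
Overlap = max(0, 855 - 930) = 0 min


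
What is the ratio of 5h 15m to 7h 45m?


Duration 1: 315 minutes
Duration 2: 465 minutes
Ratio = 315:465
GCD = 15
Simplified = 21:31
As a decimal: 21/31 ≈ 0.68

21:31 (0.68)


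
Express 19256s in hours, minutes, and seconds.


Hours: 19256 ÷ 3600 = 5 remainder 1256
Minutes: 1256 ÷ 60 = 20 remainder 56
Seconds: 56

5h 20m 56s


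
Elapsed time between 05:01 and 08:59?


3h 58m

End time in minutes: 8×60 + 59 = 539
Start time in minutes: 5×60 + 1 = 301
Difference = 539 - 301 = 238 minutes
= 3 hours 58 minutes


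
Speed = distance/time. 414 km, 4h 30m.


Distance: 414 km
Time: 4h 30m = 270 min = 270/60 = 9/2 hours
Speed = 414 ÷ (9/2) = 414 × 2 / 9 = 828/9 = 92.0 km/h

92.0 km/h


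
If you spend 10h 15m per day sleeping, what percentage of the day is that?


Time: 615 minutes
Day: 1440 minutes
Percentage = (615/1440) × 100 ≈ 42.7%

42.7%


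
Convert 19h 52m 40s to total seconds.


Hours: 19 × 3600 = 68400
Minutes: 52 × 60 = 3120
Seconds: 40
Total = 68400 + 3120 + 40 = 71560

71560 seconds


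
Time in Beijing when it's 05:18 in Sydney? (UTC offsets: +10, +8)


03:18

Time difference = UTC+8 - UTC+10 = -2 hours
New hour = (5 -2) mod 24
= 3 mod 24 = 3
Minutes unchanged → 03:18


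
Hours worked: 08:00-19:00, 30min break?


10h 30m (630 minutes)

Total time = (19×60+0) - (8×60+0)
= 1140 - 480 = 660 min
Minus break: 660 - 30 = 630 min
= 10h 30m


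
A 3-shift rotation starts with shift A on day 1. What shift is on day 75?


Shift C

Shifts: A, B, C
Start: A (index 0)
Day 75: (0 + 75 - 1) mod 3
= 74 mod 3
= 2
Index 2 → shift C


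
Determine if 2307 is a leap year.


No

Rules: divisible by 4 AND (not by 100 OR by 400)
2307 ÷ 4 = 576 remainder 3 → not divisible by 4
Not divisible by 4 → not a leap year


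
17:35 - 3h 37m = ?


Start: 1055 minutes from midnight
Subtract: 217 minutes
Remaining: 1055 - 217 = 838
Hours: 13, Minutes: 58

13:58


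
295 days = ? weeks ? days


Weeks: 295 ÷ 7 = 42 remainder 1

42 weeks 1 days


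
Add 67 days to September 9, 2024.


Start: September 9, 2024
Add 67 days
September 9 → October 1: 30 - 9 + 1 = 22 days (67 - 22 = 45 left)
October 1 → November 1: 31 - 1 + 1 = 31 days (45 - 31 = 14 left)
November 1 + 14 = November 15, 2024

November 15, 2024


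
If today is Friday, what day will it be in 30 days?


Start: Friday (index 4)
(4 + 30) mod 7
= 34 mod 7
= 6
Index 6 → Sunday

Sunday


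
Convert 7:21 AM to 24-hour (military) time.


Input: 7:21 AM
AM hour stays: 7

07:21


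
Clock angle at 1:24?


102.0°

Hour hand = 1×30 + 24×0.5 = 42.0°
Minute hand = 24×6 = 144°
Difference = |42.0 - 144| = 102.0°


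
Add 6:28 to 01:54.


08:22

Start: 114 minutes from midnight
Add: 388 minutes
Total: 502 minutes
Hours: 502 ÷ 60 = 8 remainder 22


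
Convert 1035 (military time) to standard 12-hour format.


Hour: 10
10 < 12 → AM

10:35 AM


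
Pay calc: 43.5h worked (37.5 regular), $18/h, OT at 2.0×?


$891.00

Regular: 37.5h × $18 = $675.00
Overtime: 43.5 - 37.5 = 6.0h
OT pay: 6.0h × $18 × 2.0 = $216.00
Total = $675.00 + $216.00 = $891.00


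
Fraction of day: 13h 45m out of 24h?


0.5729 (57.29%)

Total minutes: 13×60 + 45 = 825
Day = 24×60 = 1440 minutes
Fraction = 825/1440 ≈ 0.5729
As a percentage: 825/1440 × 100 ≈ 57.29%


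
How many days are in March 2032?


31 days

Month: March (month 3)
March has 31 days


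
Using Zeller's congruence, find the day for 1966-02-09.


Zeller's congruence:
q=9, m=14, k=65, j=19
h = (9 + ⌊13×15/5⌋ + 65 + ⌊65/4⌋ + ⌊19/4⌋ - 2×19) mod 7
= (9 + 39 + 65 + 16 + 4 - 38) mod 7
= 95 mod 7 = 4
h=4 → Wednesday

Wednesday


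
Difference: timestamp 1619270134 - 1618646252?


Difference = 1619270134 - 1618646252 = 623882 seconds
In hours: 623882 / 3600 ≈ 173.3
In days: 623882 / 86400 ≈ 7.22

623882 seconds (173.3 hours / 7.22 days)


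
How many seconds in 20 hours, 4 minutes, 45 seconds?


Hours: 20 × 3600 = 72000
Minutes: 4 × 60 = 240
Seconds: 45
Total = 72000 + 240 + 45 = 72285

72285 seconds


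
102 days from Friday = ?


Tuesday

Start: Friday (index 4)
(4 + 102) mod 7
= 106 mod 7
= 1
Index 1 → Tuesday


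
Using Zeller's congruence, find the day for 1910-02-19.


Zeller's congruence:
q=19, m=14, k=9, j=19
h = (19 + ⌊13×15/5⌋ + 9 + ⌊9/4⌋ + ⌊19/4⌋ - 2×19) mod 7
= (19 + 39 + 9 + 2 + 4 - 38) mod 7
= 35 mod 7 = 0
h=0 → Saturday

Saturday


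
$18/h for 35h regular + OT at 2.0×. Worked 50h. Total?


Regular: 35h × $18 = $630.00
Overtime: 50 - 35 = 15h
OT pay: 15h × $18 × 2.0 = $540.00
Total = $630.00 + $540.00 = $1170.00

$1170.00


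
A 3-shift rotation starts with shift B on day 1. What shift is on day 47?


Shift C

Shifts: A, B, C
Start: B (index 1)
Day 47: (1 + 47 - 1) mod 3
= 47 mod 3
= 2
Index 2 → shift C


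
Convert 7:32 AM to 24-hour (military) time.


Input: 7:32 AM
AM hour stays: 7

07:32


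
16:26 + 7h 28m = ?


23:54

Start: 986 minutes from midnight
Add: 448 minutes
Total: 1434 minutes
Hours: 1434 ÷ 60 = 23 remainder 54


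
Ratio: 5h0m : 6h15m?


4:5 (0.80)

Duration 1: 300 minutes
Duration 2: 375 minutes
Ratio = 300:375
GCD = 75
Simplified = 4:5
As a decimal: 4/5 = 0.80


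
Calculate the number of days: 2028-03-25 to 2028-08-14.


142 days

From March 25, 2028 to August 14, 2028
Rest of March 2028: 31 - 25 = 6
Full months: April 30, May 31, June 30, July 31
Days into August 2028: 14
Total = 6 + 30 + 31 + 30 + 31 + 14 = 142 days


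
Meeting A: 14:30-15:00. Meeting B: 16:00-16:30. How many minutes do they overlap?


Meeting A: 870-900 (in minutes from midnight)
Meeting B: 960-990
Overlap start = max(870, 960) = 960
Overlap end = min(900, 990) = 900
Overlap = max(0, 900 - 960) = 0 min

0 minutes


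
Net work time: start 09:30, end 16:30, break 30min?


Total time = (16×60+30) - (9×60+30)
= 990 - 570 = 420 min
Minus break: 420 - 30 = 390 min
= 6h 30m

6h 30m (390 minutes)


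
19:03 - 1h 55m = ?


17:08

Start: 1143 minutes from midnight
Subtract: 115 minutes
Remaining: 1143 - 115 = 1028
Hours: 17, Minutes: 8


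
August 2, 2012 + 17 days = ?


August 19, 2012

Start: August 2, 2012
Add 17 days
August 2 + 17 = August 19, 2012


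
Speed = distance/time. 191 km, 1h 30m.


127.3 km/h

Distance: 191 km
Time: 1h 30m = 90 min = 90/60 = 3/2 hours
Speed = 191 ÷ (3/2) = 191 × 2 / 3 = 382/3 ≈ 127.3 km/h


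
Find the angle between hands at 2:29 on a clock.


Hour hand = 2×30 + 29×0.5 = 74.5°
Minute hand = 29×6 = 174°
Difference = |74.5 - 174| = 99.5°

99.5°


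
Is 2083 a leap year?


Rules: divisible by 4 AND (not by 100 OR by 400)
2083 ÷ 4 = 520 remainder 3 → not divisible by 4
Not divisible by 4 → not a leap year

No


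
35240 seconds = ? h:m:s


9h 47m 20s

Hours: 35240 ÷ 3600 = 9 remainder 2840
Minutes: 2840 ÷ 60 = 47 remainder 20
Seconds: 20


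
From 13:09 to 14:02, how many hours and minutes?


0h 53m

End time in minutes: 14×60 + 2 = 842
Start time in minutes: 13×60 + 9 = 789
Difference = 842 - 789 = 53 minutes
= 0 hours 53 minutes


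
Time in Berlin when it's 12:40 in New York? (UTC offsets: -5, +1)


Time difference = UTC+1 - UTC-5 = +6 hours
New hour = (12 + 6) mod 24
= 18 mod 24 = 18
Minutes unchanged → 18:40

18:40


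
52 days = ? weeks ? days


7 weeks 3 days

Weeks: 52 ÷ 7 = 7 remainder 3


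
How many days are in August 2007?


Month: August (month 8)
August has 31 days

31 days


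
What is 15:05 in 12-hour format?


Hour: 15
15 - 12 = 3 → PM

3:05 PM


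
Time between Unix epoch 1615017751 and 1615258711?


240960 seconds (66.9 hours / 2.79 days)

Difference = 1615258711 - 1615017751 = 240960 seconds
In hours: 240960 / 3600 ≈ 66.9
In days: 240960 / 86400 ≈ 2.79


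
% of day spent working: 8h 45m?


36.5%

Time: 525 minutes
Day: 1440 minutes
Percentage = (525/1440) × 100 ≈ 36.5%


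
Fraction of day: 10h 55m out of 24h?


0.4549 (45.49%)

Total minutes: 10×60 + 55 = 655
Day = 24×60 = 1440 minutes
Fraction = 655/1440 ≈ 0.4549
As a percentage: 655/1440 × 100 ≈ 45.49%


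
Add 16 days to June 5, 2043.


Start: June 5, 2043
Add 16 days
June 5 + 16 = June 21, 2043

June 21, 2043


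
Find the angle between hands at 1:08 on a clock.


14.0°

Hour hand = 1×30 + 8×0.5 = 34.0°
Minute hand = 8×6 = 48°
Difference = |34.0 - 48| = 14.0°


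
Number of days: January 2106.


Month: January (month 1)
January has 31 days

31 days


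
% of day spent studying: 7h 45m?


32.3%

Time: 465 minutes
Day: 1440 minutes
Percentage = (465/1440) × 100 ≈ 32.3%


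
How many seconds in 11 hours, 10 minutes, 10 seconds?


40210 seconds

Hours: 11 × 3600 = 39600
Minutes: 10 × 60 = 600
Seconds: 10
Total = 39600 + 600 + 10 = 40210


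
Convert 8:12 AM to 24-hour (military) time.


Input: 8:12 AM
AM hour stays: 8

08:12


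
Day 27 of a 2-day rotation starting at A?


Shifts: A, B
Start: A (index 0)
Day 27: (0 + 27 - 1) mod 2
= 26 mod 2
= 0
Index 0 → shift A

Shift A


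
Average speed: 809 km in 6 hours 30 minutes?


124.5 km/h

Distance: 809 km
Time: 6h 30m = 390 min = 390/60 = 13/2 hours
Speed = 809 ÷ (13/2) = 809 × 2 / 13 = 1618/13 ≈ 124.5 km/h


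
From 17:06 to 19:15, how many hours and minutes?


2h 9m

End time in minutes: 19×60 + 15 = 1155
Start time in minutes: 17×60 + 6 = 1026
Difference = 1155 - 1026 = 129 minutes
= 2 hours 9 minutes


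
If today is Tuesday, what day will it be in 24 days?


Start: Tuesday (index 1)
(1 + 24) mod 7
= 25 mod 7
= 4
Index 4 → Friday

Friday


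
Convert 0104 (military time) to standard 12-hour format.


1:04 AM

Hour: 1
1 < 12 → AM


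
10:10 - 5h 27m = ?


Start: 610 minutes from midnight
Subtract: 327 minutes
Remaining: 610 - 327 = 283
Hours: 4, Minutes: 43

04:43


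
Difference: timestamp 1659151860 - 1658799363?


Difference = 1659151860 - 1658799363 = 352497 seconds
In hours: 352497 / 3600 ≈ 97.9
In days: 352497 / 86400 ≈ 4.08

352497 seconds (97.9 hours / 4.08 days)


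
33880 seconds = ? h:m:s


9h 24m 40s

Hours: 33880 ÷ 3600 = 9 remainder 1480
Minutes: 1480 ÷ 60 = 24 remainder 40
Seconds: 40


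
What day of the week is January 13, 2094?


Zeller's congruence:
q=13, m=13, k=93, j=20
h = (13 + ⌊13×14/5⌋ + 93 + ⌊93/4⌋ + ⌊20/4⌋ - 2×20) mod 7
= (13 + 36 + 93 + 23 + 5 - 40) mod 7
= 130 mod 7 = 4
h=4 → Wednesday

Wednesday


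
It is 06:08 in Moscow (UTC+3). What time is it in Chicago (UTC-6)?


21:08 (previous day)

Time difference = UTC-6 - UTC+3 = -9 hours
New hour = (6 -9) mod 24
= -3 mod 24 = 21
Minutes unchanged → 21:08; -3 < 0 → previous day


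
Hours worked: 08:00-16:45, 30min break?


8h 15m (495 minutes)

Total time = (16×60+45) - (8×60+0)
= 1005 - 480 = 525 min
Minus break: 525 - 30 = 495 min
= 8h 15m


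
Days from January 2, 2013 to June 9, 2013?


158 days

From January 2, 2013 to June 9, 2013
Rest of January 2013: 31 - 2 = 29
Full months: February 2013 28, March 31, April 30, May 31
Days into June 2013: 9
Total = 29 + 28 + 31 + 30 + 31 + 9 = 158 days


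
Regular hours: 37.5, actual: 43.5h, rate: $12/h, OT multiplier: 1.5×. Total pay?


$558.00

Regular: 37.5h × $12 = $450.00
Overtime: 43.5 - 37.5 = 6.0h
OT pay: 6.0h × $12 × 1.5 = $108.00
Total = $450.00 + $108.00 = $558.00


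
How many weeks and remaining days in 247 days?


Weeks: 247 ÷ 7 = 35 remainder 2

35 weeks 2 days


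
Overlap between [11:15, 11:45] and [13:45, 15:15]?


0 minutes

Meeting A: 675-705 (in minutes from midnight)
Meeting B: 825-915
Overlap start = max(675, 825) = 825
Overlap end = min(705, 915) = 705
Overlap = max(0, 705 - 825) = 0 min


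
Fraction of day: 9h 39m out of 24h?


0.4021 (40.21%)

Total minutes: 9×60 + 39 = 579
Day = 24×60 = 1440 minutes
Fraction = 579/1440 ≈ 0.4021
As a percentage: 579/1440 × 100 ≈ 40.21%


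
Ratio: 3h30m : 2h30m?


7:5 (1.40)

Duration 1: 210 minutes
Duration 2: 150 minutes
Ratio = 210:150
GCD = 30
Simplified = 7:5
As a decimal: 7/5 = 1.40


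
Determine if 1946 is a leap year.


No

Rules: divisible by 4 AND (not by 100 OR by 400)
1946 ÷ 4 = 486 remainder 2 → not divisible by 4
Not divisible by 4 → not a leap year


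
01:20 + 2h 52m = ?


Start: 80 minutes from midnight
Add: 172 minutes
Total: 252 minutes
Hours: 252 ÷ 60 = 4 remainder 12

04:12


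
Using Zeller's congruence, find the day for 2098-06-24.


Zeller's congruence:
q=24, m=6, k=98, j=20
h = (24 + ⌊13×7/5⌋ + 98 + ⌊98/4⌋ + ⌊20/4⌋ - 2×20) mod 7
= (24 + 18 + 98 + 24 + 5 - 40) mod 7
= 129 mod 7 = 3
h=3 → Tuesday

Tuesday


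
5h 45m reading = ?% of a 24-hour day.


24.0%

Time: 345 minutes
Day: 1440 minutes
Percentage = (345/1440) × 100 ≈ 24.0%


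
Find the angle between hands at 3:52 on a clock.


Hour hand = 3×30 + 52×0.5 = 116.0°
Minute hand = 52×6 = 312°
Difference = |116.0 - 312| = 196.0°
Since > 180°: 360 - 196.0 = 164.0°

164.0°


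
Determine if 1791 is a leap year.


No

Rules: divisible by 4 AND (not by 100 OR by 400)
1791 ÷ 4 = 447 remainder 3 → not divisible by 4
Not divisible by 4 → not a leap year


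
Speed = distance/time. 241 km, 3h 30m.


68.9 km/h

Distance: 241 km
Time: 3h 30m = 210 min = 210/60 = 7/2 hours
Speed = 241 ÷ (7/2) = 241 × 2 / 7 = 482/7 ≈ 68.9 km/h


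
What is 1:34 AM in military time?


Input: 1:34 AM
AM hour stays: 1

01:34


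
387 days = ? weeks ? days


55 weeks 2 days

Weeks: 387 ÷ 7 = 55 remainder 2


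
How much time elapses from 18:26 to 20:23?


1h 57m

End time in minutes: 20×60 + 23 = 1223
Start time in minutes: 18×60 + 26 = 1106
Difference = 1223 - 1106 = 117 minutes
= 1 hours 57 minutes


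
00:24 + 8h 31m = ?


Start: 24 minutes from midnight
Add: 511 minutes
Total: 535 minutes
Hours: 535 ÷ 60 = 8 remainder 55

08:55


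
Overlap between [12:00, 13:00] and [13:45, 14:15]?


0 minutes

Meeting A: 720-780 (in minutes from midnight)
Meeting B: 825-855
Overlap start = max(720, 825) = 825
Overlap end = min(780, 855) = 780
Overlap = max(0, 780 - 825) = 0 min


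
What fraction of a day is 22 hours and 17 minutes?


Total minutes: 22×60 + 17 = 1337
Day = 24×60 = 1440 minutes
Fraction = 1337/1440 ≈ 0.9285
As a percentage: 1337/1440 × 100 ≈ 92.85%

0.9285 (92.85%)


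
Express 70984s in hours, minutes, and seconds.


Hours: 70984 ÷ 3600 = 19 remainder 2584
Minutes: 2584 ÷ 60 = 43 remainder 4
Seconds: 4

19h 43m 4s


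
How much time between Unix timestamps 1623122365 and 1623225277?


Difference = 1623225277 - 1623122365 = 102912 seconds
In hours: 102912 / 3600 ≈ 28.6
In days: 102912 / 86400 ≈ 1.19

102912 seconds (28.6 hours / 1.19 days)


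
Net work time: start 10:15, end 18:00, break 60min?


6h 45m (405 minutes)

Total time = (18×60+0) - (10×60+15)
= 1080 - 615 = 465 min
Minus break: 465 - 60 = 405 min
= 6h 45m


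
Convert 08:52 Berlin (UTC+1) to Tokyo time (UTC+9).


Time difference = UTC+9 - UTC+1 = +8 hours
New hour = (8 + 8) mod 24
= 16 mod 24 = 16
Minutes unchanged → 16:52

16:52


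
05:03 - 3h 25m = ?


01:38

Start: 303 minutes from midnight
Subtract: 205 minutes
Remaining: 303 - 205 = 98
Hours: 1, Minutes: 38


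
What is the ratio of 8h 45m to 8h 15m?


Duration 1: 525 minutes
Duration 2: 495 minutes
Ratio = 525:495
GCD = 15
Simplified = 35:33
As a decimal: 35/33 ≈ 1.06

35:33 (1.06)


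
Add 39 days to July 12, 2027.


August 20, 2027

Start: July 12, 2027
Add 39 days
July 12 → August 1: 31 - 12 + 1 = 20 days (39 - 20 = 19 left)
August 1 + 19 = August 20, 2027


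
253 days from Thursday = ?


Friday

Start: Thursday (index 3)
(3 + 253) mod 7
= 256 mod 7
= 4
Index 4 → Friday


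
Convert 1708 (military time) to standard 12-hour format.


Hour: 17
17 - 12 = 5 → PM

5:08 PM


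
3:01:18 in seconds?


10878 seconds

Hours: 3 × 3600 = 10800
Minutes: 1 × 60 = 60
Seconds: 18
Total = 10800 + 60 + 18 = 10878


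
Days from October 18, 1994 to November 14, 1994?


27 days

From October 18, 1994 to November 14, 1994
Rest of October 1994: 31 - 18 = 13
Days into November 1994: 14
Total = 13 + 14 = 27 days


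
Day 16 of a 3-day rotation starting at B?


Shifts: A, B, C
Start: B (index 1)
Day 16: (1 + 16 - 1) mod 3
= 16 mod 3
= 1
Index 1 → shift B

Shift B


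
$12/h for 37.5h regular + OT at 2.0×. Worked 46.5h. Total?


$666.00

Regular: 37.5h × $12 = $450.00
Overtime: 46.5 - 37.5 = 9.0h
OT pay: 9.0h × $12 × 2.0 = $216.00
Total = $450.00 + $216.00 = $666.00


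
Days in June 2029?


30 days

Month: June (month 6)
June has 30 days


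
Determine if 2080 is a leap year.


Rules: divisible by 4 AND (not by 100 OR by 400)
2080 ÷ 4 = 520 exactly → divisible by 4
2080 ÷ 100 = 20 remainder 80 → not divisible by 100
Divisible by 4 but not by 100 → leap year

Yes


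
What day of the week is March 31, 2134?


Zeller's congruence:
q=31, m=3, k=34, j=21
h = (31 + ⌊13×4/5⌋ + 34 + ⌊34/4⌋ + ⌊21/4⌋ - 2×21) mod 7
= (31 + 10 + 34 + 8 + 5 - 42) mod 7
= 46 mod 7 = 4
h=4 → Wednesday

Wednesday


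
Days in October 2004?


31 days

Month: October (month 10)
October has 31 days


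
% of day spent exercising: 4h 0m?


Time: 240 minutes
Day: 1440 minutes
Percentage = (240/1440) × 100 ≈ 16.7%

16.7%


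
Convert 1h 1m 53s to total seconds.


Hours: 1 × 3600 = 3600
Minutes: 1 × 60 = 60
Seconds: 53
Total = 3600 + 60 + 53 = 3713

3713 seconds


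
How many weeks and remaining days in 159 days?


22 weeks 5 days

Weeks: 159 ÷ 7 = 22 remainder 5


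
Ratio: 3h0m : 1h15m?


Duration 1: 180 minutes
Duration 2: 75 minutes
Ratio = 180:75
GCD = 15
Simplified = 12:5
As a decimal: 12/5 = 2.40

12:5 (2.40)


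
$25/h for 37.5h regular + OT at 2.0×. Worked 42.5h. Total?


$1187.50

Regular: 37.5h × $25 = $937.50
Overtime: 42.5 - 37.5 = 5.0h
OT pay: 5.0h × $25 × 2.0 = $250.00
Total = $937.50 + $250.00 = $1187.50


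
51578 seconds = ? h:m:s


Hours: 51578 ÷ 3600 = 14 remainder 1178
Minutes: 1178 ÷ 60 = 19 remainder 38
Seconds: 38

14h 19m 38s


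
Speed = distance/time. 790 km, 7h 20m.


Distance: 790 km
Time: 7h 20m = 440 min = 440/60 = 22/3 hours
Speed = 790 ÷ (22/3) = 790 × 3 / 22 = 2370/22 ≈ 107.7 km/h

107.7 km/h


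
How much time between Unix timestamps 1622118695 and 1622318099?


Difference = 1622318099 - 1622118695 = 199404 seconds
In hours: 199404 / 3600 ≈ 55.4
In days: 199404 / 86400 ≈ 2.31

199404 seconds (55.4 hours / 2.31 days)
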